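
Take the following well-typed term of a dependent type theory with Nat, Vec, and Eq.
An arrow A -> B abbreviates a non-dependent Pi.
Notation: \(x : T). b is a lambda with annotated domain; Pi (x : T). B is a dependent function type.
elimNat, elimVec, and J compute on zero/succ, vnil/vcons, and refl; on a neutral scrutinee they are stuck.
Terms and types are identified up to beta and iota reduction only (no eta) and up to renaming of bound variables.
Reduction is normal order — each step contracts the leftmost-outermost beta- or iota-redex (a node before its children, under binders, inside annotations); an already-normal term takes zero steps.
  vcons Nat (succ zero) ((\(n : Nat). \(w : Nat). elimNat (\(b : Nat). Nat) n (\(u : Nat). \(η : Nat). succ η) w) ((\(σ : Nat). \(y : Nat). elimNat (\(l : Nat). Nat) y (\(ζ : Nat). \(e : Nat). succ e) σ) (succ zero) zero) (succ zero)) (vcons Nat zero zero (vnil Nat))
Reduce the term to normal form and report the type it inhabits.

reduced normal form:
  vcons Nat (succ zero) (succ (succ zero)) (vcons Nat zero zero (vnil Nat))
type:
  Vec Nat (succ (succ zero))
observation: contracting a beta-redex first, the term normalizes in 12 steps.


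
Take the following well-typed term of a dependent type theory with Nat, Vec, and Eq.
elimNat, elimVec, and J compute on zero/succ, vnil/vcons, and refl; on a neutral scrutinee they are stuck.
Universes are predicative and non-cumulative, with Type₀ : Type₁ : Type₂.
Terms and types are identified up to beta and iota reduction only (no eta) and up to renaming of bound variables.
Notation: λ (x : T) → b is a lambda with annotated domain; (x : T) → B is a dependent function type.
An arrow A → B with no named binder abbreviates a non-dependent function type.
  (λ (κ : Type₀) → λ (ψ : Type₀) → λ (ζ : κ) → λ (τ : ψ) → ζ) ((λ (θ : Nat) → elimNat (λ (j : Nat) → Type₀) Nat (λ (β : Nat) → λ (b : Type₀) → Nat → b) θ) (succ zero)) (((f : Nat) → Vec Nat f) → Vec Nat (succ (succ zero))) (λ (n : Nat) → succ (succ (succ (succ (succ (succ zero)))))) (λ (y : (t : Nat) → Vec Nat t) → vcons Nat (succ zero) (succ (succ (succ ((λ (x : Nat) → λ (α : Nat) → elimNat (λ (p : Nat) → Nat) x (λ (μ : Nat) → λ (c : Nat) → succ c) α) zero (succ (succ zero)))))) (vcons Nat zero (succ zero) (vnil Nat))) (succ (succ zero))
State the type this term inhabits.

inferred type:
  Nat


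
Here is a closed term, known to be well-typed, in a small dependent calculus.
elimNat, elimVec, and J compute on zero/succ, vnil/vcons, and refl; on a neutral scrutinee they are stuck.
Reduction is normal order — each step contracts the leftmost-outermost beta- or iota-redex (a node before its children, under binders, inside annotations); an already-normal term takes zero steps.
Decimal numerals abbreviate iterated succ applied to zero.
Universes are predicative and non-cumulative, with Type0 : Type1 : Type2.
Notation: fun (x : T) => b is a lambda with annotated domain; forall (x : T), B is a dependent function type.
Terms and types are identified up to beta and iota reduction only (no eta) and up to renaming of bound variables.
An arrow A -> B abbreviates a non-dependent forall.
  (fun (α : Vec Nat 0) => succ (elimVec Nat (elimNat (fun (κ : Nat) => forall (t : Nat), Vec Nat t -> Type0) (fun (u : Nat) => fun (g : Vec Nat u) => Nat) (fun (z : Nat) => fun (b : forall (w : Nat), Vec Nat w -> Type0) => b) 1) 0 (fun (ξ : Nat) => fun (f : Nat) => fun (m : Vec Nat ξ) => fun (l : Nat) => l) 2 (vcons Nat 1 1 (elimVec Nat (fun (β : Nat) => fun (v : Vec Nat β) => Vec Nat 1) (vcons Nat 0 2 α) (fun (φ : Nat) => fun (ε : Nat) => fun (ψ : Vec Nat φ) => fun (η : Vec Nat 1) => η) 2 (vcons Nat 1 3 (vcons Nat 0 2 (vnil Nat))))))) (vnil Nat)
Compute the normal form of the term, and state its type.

reduced normal form:
  1
the term's type:
  Nat


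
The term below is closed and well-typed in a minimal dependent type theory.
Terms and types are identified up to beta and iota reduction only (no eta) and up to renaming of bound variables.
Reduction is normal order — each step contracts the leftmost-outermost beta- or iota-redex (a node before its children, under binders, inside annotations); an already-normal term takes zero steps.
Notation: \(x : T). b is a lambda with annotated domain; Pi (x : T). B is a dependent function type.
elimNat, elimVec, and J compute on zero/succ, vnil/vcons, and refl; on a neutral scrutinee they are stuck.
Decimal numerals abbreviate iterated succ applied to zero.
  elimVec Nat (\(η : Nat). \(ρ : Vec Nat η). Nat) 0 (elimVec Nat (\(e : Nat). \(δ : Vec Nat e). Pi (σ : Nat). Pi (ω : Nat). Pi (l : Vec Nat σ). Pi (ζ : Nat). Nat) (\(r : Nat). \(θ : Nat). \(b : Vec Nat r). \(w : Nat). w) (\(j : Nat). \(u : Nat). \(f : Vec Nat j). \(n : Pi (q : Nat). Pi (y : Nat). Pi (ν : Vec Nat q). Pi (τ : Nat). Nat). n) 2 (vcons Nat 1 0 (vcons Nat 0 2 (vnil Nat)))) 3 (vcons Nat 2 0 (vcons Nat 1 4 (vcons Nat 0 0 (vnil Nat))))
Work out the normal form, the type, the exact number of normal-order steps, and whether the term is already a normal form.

normal form:
  0
type:
  Nat
normal-order step count: 49
started in normal form: no
first redex: an elimVec iota-redex


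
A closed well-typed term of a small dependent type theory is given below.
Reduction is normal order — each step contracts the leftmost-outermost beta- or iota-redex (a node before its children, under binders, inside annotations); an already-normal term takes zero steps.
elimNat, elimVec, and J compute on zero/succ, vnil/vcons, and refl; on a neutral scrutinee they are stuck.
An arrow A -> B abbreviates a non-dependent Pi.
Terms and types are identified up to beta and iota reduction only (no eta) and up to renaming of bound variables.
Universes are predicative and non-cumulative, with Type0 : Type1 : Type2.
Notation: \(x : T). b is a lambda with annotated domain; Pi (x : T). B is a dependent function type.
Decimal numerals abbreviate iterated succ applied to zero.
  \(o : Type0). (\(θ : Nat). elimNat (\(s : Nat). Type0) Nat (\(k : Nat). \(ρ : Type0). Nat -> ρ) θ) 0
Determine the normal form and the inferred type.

normal form:
  \(o : Type0). Nat
inferred type:
  Type0 -> Type0
observation: reduction starts at a beta-redex, and 2 normal-order steps reach the normal form.


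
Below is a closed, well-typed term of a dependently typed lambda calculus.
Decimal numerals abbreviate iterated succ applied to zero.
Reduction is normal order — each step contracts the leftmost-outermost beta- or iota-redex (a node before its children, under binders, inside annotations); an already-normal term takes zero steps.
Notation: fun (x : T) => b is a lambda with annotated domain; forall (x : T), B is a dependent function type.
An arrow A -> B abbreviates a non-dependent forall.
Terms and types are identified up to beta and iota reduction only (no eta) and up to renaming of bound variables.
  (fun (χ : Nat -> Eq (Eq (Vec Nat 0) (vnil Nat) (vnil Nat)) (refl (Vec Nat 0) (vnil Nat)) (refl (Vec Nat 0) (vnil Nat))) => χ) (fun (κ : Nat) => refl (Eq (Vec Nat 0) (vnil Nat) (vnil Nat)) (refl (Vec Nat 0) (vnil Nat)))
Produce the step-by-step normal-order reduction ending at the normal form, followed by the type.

normal-order reduction:
  (fun (χ : Nat -> Eq (Eq (Vec Nat 0) (vnil Nat) (vnil Nat)) (refl (Vec Nat 0) (vnil Nat)) (refl (Vec Nat 0) (vnil Nat))) => χ) (fun (κ : Nat) => refl (Eq (Vec Nat 0) (vnil Nat) (vnil Nat)) (refl (Vec Nat 0) (vnil Nat)))
  ~> fun (χ : Nat) => refl (Eq (Vec Nat 0) (vnil Nat) (vnil Nat)) (refl (Vec Nat 0) (vnil Nat))
the term's type:
  Nat -> Eq (Eq (Vec Nat 0) (vnil Nat) (vnil Nat)) (refl (Vec Nat 0) (vnil Nat)) (refl (Vec Nat 0) (vnil Nat))


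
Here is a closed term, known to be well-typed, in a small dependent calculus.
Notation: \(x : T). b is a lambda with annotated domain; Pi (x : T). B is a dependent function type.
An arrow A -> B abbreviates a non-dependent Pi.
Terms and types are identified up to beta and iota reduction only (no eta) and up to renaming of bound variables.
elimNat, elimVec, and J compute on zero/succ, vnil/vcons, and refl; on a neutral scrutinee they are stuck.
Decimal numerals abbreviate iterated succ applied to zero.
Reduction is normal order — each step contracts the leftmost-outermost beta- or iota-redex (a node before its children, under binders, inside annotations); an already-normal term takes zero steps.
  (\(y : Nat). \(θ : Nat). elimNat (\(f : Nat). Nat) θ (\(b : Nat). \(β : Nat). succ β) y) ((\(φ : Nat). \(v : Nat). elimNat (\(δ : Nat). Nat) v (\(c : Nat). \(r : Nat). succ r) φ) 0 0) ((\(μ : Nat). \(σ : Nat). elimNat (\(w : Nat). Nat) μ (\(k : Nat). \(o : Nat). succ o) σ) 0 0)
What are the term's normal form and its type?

normal form:
  0
inferred type:
  Nat


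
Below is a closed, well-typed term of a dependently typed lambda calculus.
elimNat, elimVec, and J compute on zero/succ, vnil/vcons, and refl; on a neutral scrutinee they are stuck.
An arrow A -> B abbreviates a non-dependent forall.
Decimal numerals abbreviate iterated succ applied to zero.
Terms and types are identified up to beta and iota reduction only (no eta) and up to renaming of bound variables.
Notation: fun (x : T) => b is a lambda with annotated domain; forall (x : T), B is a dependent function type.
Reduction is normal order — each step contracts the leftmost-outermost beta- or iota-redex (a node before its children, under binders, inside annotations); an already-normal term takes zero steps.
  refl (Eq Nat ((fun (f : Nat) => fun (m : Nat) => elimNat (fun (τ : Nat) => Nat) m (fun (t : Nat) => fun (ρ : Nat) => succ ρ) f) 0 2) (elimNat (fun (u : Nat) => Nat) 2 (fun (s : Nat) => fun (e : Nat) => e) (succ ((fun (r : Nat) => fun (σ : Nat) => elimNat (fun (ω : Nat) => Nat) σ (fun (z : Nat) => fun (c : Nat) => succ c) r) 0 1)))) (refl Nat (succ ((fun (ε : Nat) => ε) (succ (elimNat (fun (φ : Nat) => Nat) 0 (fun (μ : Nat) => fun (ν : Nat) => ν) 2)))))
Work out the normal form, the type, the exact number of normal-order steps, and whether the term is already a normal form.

resulting normal form:
  refl (Eq Nat 2 2) (refl Nat 2)
inferred type:
  Eq (Eq Nat 2 2) (refl Nat 2) (refl Nat 2)
reduction steps (normal order): 21
term was already normal: no
first redex: a beta-redex


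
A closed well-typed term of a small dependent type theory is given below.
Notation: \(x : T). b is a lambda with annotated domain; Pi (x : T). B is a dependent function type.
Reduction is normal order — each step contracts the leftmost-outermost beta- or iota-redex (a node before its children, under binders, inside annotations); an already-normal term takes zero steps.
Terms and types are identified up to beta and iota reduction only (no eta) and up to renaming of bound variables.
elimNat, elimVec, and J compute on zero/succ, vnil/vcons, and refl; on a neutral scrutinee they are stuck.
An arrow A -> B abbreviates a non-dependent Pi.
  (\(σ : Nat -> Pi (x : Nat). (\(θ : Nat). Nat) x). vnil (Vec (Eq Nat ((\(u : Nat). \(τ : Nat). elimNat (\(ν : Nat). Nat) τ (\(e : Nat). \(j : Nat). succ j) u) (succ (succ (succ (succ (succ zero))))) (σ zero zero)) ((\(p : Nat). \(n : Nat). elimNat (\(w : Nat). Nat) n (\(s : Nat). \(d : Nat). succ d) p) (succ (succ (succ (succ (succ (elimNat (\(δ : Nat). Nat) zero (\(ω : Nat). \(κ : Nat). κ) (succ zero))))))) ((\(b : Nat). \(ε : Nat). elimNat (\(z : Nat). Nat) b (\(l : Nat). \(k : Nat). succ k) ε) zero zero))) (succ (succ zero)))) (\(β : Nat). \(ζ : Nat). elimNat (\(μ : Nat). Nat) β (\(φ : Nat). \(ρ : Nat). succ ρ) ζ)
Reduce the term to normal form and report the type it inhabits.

resulting normal form:
  vnil (Vec (Eq Nat (succ (succ (succ (succ (succ zero))))) (succ (succ (succ (succ (succ zero)))))) (succ (succ zero)))
type:
  Vec (Vec (Eq Nat (succ (succ (succ (succ (succ zero))))) (succ (succ (succ (succ (succ zero)))))) (succ (succ zero))) zero
observation: the leftmost-outermost redex is a beta-redex, and normalization takes 47 steps.


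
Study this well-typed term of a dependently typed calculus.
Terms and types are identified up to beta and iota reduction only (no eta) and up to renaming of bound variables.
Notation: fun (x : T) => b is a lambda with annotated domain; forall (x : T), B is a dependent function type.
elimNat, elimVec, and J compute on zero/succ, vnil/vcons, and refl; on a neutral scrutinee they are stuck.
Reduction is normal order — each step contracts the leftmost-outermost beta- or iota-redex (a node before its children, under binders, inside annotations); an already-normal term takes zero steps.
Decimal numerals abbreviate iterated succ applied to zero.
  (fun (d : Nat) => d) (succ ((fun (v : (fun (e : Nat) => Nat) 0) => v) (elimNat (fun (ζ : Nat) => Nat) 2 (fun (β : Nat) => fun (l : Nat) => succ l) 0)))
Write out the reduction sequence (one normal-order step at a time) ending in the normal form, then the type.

normal-order reduction:
  (fun (d : Nat) => d) (succ ((fun (v : (fun (e : Nat) => Nat) 0) => v) (elimNat (fun (ζ : Nat) => Nat) 2 (fun (β : Nat) => fun (l : Nat) => succ l) 0)))
  ~> succ ((fun (d : (fun (v : Nat) => Nat) 0) => d) (elimNat (fun (e : Nat) => Nat) 2 (fun (ζ : Nat) => fun (β : Nat) => succ β) 0))
  ~> succ (elimNat (fun (d : Nat) => Nat) 2 (fun (v : Nat) => fun (e : Nat) => succ e) 0)
  ~> 3
inferred type:
  Nat


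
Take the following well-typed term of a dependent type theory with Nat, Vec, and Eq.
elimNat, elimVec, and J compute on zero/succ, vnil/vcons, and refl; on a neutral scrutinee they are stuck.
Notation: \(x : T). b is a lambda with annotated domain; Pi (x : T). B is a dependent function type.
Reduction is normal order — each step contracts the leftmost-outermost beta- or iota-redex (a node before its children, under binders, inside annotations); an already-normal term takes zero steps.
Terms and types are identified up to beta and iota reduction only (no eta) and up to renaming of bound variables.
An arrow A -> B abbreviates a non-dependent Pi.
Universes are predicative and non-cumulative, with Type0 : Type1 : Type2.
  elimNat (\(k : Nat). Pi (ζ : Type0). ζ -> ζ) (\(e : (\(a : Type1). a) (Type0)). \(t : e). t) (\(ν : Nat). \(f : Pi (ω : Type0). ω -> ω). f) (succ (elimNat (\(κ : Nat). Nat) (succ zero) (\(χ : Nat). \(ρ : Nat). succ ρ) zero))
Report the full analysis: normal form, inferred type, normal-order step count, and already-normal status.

resulting normal form:
  \(k : Type0). \(ζ : k). ζ
inferred type:
  Pi (k : Type0). k -> k
steps to reach normal form (normal order): 9
already normal: no
first contracted redex: an elimNat iota-redex


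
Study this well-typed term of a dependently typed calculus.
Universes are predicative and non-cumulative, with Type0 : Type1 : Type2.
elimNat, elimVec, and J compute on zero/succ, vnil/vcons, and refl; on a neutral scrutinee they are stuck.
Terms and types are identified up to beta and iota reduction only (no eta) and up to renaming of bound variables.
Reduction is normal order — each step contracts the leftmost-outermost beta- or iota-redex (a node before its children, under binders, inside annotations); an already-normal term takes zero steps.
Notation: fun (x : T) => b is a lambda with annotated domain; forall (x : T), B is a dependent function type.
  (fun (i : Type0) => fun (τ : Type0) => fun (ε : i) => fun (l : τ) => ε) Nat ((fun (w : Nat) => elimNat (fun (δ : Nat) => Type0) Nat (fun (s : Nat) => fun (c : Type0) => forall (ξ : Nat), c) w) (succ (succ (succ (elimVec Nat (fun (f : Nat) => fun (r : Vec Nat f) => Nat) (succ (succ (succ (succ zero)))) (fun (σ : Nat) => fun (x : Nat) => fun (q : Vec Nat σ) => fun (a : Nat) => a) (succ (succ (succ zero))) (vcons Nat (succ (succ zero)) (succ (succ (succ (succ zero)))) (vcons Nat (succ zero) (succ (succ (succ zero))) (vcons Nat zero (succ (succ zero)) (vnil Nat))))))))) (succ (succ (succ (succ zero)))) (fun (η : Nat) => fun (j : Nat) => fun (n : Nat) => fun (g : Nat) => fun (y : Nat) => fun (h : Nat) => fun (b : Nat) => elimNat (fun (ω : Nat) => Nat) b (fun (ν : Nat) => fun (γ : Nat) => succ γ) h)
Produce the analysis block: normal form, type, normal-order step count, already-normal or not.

normal form:
  succ (succ (succ (succ zero)))
inferred type:
  Nat
reduction steps (normal order): 4
already normal: no
first contracted redex: a beta-redex


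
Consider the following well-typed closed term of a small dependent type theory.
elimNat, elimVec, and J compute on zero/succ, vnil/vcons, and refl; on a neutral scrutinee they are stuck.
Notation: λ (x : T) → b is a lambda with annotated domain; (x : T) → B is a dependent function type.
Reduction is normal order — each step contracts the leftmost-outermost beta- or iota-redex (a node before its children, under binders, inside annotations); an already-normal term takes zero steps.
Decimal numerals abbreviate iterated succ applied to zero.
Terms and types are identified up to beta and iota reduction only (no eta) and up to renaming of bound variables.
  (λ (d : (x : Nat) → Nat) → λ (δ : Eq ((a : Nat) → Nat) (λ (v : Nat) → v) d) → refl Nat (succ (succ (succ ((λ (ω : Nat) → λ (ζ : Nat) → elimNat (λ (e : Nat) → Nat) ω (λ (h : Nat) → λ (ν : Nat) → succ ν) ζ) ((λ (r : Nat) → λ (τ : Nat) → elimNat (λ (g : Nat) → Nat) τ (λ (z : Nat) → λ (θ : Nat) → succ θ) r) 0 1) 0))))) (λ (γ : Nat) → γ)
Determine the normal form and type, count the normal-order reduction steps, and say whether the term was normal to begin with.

normal form:
  λ (d : Eq ((x : Nat) → Nat) (λ (δ : Nat) → δ) (λ (a : Nat) → a)) → refl Nat 4
the term's type:
  (d : Eq ((x : Nat) → Nat) (λ (δ : Nat) → δ) (λ (a : Nat) → a)) → Eq Nat 4 4
steps to reach normal form (normal order): 7
already normal: no
first contracted redex: a beta-redex


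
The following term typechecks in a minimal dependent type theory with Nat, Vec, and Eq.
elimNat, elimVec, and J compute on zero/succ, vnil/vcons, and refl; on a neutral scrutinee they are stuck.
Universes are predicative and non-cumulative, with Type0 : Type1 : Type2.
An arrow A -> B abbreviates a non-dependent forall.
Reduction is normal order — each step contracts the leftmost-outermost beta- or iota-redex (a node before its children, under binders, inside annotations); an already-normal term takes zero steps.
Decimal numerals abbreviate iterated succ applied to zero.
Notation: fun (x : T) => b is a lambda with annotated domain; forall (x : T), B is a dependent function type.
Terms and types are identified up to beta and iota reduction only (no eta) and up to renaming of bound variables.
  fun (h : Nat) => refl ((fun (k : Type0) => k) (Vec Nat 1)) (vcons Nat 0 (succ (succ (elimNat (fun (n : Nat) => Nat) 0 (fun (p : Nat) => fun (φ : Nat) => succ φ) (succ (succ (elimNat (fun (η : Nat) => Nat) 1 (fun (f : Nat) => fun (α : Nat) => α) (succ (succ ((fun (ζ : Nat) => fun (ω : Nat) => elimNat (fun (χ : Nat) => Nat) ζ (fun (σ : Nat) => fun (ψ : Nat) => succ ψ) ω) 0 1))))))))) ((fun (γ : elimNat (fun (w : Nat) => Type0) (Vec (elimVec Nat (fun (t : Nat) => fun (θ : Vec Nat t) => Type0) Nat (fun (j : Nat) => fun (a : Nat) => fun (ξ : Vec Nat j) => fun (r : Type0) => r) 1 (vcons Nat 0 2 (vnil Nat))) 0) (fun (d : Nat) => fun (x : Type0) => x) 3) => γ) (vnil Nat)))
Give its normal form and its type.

resulting normal form:
  fun (h : Nat) => refl (Vec Nat 1) (vcons Nat 0 5 (vnil Nat))
the term's type:
  Nat -> Eq (Vec Nat 1) (vcons Nat 0 5 (vnil Nat)) (vcons Nat 0 5 (vnil Nat))


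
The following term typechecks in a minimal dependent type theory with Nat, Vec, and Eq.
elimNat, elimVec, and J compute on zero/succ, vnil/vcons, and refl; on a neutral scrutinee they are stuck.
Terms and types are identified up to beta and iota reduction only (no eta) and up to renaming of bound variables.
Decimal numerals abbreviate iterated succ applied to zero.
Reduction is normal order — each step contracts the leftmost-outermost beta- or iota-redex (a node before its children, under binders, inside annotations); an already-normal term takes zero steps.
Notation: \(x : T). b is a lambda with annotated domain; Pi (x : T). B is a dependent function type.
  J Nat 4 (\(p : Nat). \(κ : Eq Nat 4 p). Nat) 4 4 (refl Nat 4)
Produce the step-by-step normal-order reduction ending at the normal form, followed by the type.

normal-order reduction sequence:
  J Nat 4 (\(p : Nat). \(κ : Eq Nat 4 p). Nat) 4 4 (refl Nat 4)
  ~> 4
type:
  Nat


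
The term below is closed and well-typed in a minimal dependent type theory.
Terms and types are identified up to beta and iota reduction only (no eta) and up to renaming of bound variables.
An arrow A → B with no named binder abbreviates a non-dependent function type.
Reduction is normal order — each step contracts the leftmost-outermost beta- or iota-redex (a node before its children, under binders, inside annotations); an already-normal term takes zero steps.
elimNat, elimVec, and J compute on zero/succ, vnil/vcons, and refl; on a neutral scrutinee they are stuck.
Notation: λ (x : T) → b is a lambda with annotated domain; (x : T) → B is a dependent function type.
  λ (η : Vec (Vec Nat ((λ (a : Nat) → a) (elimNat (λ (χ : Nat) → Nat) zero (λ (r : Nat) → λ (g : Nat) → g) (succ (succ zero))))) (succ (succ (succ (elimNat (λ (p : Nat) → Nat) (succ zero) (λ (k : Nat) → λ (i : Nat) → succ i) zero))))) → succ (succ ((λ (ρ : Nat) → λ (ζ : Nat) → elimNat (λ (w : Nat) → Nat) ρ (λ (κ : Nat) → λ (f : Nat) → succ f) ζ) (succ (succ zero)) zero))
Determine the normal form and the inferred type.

reduced normal form:
  λ (η : Vec (Vec Nat zero) (succ (succ (succ (succ zero))))) → succ (succ (succ (succ zero)))
type:
  Vec (Vec Nat zero) (succ (succ (succ (succ zero)))) → Nat


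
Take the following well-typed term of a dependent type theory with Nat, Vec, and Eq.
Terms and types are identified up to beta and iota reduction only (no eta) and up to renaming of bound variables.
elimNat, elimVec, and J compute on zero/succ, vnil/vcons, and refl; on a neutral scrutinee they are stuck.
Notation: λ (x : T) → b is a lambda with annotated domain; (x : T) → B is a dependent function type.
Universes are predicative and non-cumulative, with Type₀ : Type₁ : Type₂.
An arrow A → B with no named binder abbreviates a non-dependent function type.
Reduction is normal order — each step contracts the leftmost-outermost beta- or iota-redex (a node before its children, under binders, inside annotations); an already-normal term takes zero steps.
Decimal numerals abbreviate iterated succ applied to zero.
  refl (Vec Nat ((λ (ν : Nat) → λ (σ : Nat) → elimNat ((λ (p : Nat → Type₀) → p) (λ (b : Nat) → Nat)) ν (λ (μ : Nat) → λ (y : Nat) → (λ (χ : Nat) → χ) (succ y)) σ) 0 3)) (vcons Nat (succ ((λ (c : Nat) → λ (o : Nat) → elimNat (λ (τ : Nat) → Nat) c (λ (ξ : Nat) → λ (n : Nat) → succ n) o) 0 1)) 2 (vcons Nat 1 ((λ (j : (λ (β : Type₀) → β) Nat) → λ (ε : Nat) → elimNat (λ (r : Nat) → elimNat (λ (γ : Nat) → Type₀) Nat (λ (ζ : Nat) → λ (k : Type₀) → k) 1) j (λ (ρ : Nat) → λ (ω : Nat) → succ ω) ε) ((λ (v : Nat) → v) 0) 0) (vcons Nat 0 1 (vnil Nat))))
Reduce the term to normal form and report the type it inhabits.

reduced normal form:
  refl (Vec Nat 3) (vcons Nat 2 2 (vcons Nat 1 0 (vcons Nat 0 1 (vnil Nat))))
the term's type:
  Eq (Vec Nat 3) (vcons Nat 2 2 (vcons Nat 1 0 (vcons Nat 0 1 (vnil Nat)))) (vcons Nat 2 2 (vcons Nat 1 0 (vcons Nat 0 1 (vnil Nat))))
observation: contracting a beta-redex first, the term normalizes in 25 steps.


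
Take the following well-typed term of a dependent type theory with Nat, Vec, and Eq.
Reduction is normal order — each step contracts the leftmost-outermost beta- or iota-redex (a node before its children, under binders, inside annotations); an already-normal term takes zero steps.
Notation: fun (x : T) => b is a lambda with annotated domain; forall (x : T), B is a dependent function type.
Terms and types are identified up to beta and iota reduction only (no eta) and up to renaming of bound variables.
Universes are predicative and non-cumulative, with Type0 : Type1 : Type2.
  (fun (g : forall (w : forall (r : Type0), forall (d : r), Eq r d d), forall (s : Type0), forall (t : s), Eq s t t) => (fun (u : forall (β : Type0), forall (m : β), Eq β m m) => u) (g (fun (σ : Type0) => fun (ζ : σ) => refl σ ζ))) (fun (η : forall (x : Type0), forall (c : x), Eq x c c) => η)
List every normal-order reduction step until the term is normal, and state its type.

normal-order reduction:
  (fun (g : forall (w : forall (r : Type0), forall (d : r), Eq r d d), forall (s : Type0), forall (t : s), Eq s t t) => (fun (u : forall (β : Type0), forall (m : β), Eq β m m) => u) (g (fun (σ : Type0) => fun (ζ : σ) => refl σ ζ))) (fun (η : forall (x : Type0), forall (c : x), Eq x c c) => η)
  ~> (fun (g : forall (w : Type0), forall (r : w), Eq w r r) => g) ((fun (d : forall (s : Type0), forall (t : s), Eq s t t) => d) (fun (u : Type0) => fun (β : u) => refl u β))
  ~> (fun (g : forall (w : Type0), forall (r : w), Eq w r r) => g) (fun (d : Type0) => fun (s : d) => refl d s)
  ~> fun (g : Type0) => fun (w : g) => refl g w
type:
  forall (g : Type0), forall (w : g), Eq g w w


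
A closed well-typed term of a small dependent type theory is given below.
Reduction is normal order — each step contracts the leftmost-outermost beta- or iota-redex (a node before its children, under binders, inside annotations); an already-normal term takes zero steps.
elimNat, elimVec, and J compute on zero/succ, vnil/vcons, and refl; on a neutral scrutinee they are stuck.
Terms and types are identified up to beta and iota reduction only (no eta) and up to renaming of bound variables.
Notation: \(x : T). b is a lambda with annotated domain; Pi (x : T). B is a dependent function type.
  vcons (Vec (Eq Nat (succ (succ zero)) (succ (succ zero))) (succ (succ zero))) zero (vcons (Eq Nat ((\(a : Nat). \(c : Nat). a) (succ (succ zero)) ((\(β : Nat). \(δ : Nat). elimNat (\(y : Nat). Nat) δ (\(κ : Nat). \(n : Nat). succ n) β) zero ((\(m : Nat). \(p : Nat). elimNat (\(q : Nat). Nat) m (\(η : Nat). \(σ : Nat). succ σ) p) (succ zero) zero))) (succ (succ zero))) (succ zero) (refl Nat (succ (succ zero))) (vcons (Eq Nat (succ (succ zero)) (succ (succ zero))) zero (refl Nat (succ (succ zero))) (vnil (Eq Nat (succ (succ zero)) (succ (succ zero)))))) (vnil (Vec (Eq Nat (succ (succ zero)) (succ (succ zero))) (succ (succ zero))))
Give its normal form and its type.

normal form:
  vcons (Vec (Eq Nat (succ (succ zero)) (succ (succ zero))) (succ (succ zero))) zero (vcons (Eq Nat (succ (succ zero)) (succ (succ zero))) (succ zero) (refl Nat (succ (succ zero))) (vcons (Eq Nat (succ (succ zero)) (succ (succ zero))) zero (refl Nat (succ (succ zero))) (vnil (Eq Nat (succ (succ zero)) (succ (succ zero)))))) (vnil (Vec (Eq Nat (succ (succ zero)) (succ (succ zero))) (succ (succ zero))))
type:
  Vec (Vec (Eq Nat (succ (succ zero)) (succ (succ zero))) (succ (succ zero))) (succ zero)


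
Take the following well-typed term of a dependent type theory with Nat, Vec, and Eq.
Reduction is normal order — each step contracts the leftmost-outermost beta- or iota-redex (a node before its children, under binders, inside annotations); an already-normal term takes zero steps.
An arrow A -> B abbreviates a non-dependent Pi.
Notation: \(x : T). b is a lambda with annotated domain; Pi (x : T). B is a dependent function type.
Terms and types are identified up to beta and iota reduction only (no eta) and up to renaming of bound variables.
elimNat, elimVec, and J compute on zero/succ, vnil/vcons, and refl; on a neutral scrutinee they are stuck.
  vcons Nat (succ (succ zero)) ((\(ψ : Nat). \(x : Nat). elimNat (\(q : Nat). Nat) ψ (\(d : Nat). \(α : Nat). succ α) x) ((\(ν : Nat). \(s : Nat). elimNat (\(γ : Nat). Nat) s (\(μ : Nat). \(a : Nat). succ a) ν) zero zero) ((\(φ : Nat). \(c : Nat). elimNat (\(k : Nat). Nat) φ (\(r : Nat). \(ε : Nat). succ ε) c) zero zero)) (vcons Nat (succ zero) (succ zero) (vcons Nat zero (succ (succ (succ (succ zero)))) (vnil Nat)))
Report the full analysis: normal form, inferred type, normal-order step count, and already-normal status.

normal form:
  vcons Nat (succ (succ zero)) zero (vcons Nat (succ zero) (succ zero) (vcons Nat zero (succ (succ (succ (succ zero)))) (vnil Nat)))
the term's type:
  Vec Nat (succ (succ (succ zero)))
steps to reach normal form (normal order): 9
started in normal form: no
first redex: a beta-redex


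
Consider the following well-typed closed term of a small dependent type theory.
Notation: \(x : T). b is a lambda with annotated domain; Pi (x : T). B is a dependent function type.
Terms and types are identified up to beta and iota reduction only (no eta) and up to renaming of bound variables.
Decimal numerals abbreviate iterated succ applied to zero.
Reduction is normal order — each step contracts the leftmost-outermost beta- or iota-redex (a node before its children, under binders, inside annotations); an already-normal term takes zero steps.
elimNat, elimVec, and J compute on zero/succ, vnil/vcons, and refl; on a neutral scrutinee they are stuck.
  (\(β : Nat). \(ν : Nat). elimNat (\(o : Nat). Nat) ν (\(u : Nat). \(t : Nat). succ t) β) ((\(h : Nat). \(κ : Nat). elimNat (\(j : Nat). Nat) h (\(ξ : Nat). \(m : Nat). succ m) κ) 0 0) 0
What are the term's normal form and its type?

reduced normal form:
  0
the term's type:
  Nat


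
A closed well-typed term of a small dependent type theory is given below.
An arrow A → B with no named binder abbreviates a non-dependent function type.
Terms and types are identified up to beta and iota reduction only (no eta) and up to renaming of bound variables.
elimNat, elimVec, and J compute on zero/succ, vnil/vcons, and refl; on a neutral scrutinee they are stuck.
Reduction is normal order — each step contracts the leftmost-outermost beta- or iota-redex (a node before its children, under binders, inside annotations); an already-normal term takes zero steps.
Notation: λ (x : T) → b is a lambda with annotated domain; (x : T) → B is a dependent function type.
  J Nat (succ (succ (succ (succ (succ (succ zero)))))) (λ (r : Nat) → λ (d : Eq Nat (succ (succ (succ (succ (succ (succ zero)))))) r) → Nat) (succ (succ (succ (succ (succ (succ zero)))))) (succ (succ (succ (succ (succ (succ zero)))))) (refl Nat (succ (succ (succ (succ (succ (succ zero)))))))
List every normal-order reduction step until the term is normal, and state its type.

normal-order reduction sequence:
  J Nat (succ (succ (succ (succ (succ (succ zero)))))) (λ (r : Nat) → λ (d : Eq Nat (succ (succ (succ (succ (succ (succ zero)))))) r) → Nat) (succ (succ (succ (succ (succ (succ zero)))))) (succ (succ (succ (succ (succ (succ zero)))))) (refl Nat (succ (succ (succ (succ (succ (succ zero)))))))
  ~> succ (succ (succ (succ (succ (succ zero)))))
inferred type:
  Nat


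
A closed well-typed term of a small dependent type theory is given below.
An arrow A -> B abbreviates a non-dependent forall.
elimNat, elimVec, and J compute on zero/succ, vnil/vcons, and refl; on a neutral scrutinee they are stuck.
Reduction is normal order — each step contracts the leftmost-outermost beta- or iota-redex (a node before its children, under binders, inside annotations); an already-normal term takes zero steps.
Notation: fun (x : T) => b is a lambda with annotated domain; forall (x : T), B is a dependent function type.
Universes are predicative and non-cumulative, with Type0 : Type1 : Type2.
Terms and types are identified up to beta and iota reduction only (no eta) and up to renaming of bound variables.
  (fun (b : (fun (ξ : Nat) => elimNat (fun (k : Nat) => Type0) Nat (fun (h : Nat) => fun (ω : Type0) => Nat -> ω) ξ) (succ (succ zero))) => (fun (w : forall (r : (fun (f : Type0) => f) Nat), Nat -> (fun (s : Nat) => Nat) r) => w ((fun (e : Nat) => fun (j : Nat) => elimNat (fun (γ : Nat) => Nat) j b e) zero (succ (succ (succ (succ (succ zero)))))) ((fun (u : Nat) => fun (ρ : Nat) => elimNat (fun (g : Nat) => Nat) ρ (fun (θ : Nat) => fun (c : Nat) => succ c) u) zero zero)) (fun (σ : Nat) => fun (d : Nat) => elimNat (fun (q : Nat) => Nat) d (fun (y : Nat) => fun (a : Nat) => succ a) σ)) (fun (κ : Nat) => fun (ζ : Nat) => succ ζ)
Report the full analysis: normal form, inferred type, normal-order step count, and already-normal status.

resulting normal form:
  succ (succ (succ (succ (succ zero))))
inferred type:
  Nat
reduction steps (normal order): 26
already normal: no
first redex: a beta-redex


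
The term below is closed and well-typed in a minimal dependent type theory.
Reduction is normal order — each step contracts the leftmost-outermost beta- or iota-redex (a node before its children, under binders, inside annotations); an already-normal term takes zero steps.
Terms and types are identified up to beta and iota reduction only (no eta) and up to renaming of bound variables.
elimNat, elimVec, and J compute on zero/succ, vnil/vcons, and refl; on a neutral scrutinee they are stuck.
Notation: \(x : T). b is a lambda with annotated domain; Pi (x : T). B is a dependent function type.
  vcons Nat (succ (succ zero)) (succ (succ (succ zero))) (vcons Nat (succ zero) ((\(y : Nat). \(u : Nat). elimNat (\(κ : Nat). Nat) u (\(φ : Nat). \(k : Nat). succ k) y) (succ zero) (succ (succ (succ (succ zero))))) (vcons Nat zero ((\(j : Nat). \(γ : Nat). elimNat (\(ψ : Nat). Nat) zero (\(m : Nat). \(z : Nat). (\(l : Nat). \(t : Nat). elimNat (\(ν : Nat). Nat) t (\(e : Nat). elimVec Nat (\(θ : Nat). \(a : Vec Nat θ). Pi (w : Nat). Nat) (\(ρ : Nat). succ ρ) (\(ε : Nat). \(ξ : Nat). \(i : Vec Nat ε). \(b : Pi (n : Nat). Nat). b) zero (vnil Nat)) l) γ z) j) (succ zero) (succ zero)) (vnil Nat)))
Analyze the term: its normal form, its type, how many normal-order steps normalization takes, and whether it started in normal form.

reduced normal form:
  vcons Nat (succ (succ zero)) (succ (succ (succ zero))) (vcons Nat (succ zero) (succ (succ (succ (succ (succ zero))))) (vcons Nat zero (succ zero) (vnil Nat)))
the term's type:
  Vec Nat (succ (succ (succ zero)))
normal-order step count: 19
term was already normal: no
first redex: a beta-redex


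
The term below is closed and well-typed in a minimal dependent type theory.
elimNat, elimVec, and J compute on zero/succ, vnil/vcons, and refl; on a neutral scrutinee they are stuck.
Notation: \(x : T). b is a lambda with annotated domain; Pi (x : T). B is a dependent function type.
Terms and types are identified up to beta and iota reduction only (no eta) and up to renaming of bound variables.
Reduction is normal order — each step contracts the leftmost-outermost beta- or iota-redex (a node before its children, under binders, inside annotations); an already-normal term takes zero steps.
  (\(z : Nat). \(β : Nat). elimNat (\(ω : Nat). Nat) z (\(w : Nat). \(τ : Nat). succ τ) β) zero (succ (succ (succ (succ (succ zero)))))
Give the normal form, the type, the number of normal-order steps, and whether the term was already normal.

resulting normal form:
  succ (succ (succ (succ (succ zero))))
the term's type:
  Nat
normal-order step count: 18
started in normal form: no
first redex: a beta-redex


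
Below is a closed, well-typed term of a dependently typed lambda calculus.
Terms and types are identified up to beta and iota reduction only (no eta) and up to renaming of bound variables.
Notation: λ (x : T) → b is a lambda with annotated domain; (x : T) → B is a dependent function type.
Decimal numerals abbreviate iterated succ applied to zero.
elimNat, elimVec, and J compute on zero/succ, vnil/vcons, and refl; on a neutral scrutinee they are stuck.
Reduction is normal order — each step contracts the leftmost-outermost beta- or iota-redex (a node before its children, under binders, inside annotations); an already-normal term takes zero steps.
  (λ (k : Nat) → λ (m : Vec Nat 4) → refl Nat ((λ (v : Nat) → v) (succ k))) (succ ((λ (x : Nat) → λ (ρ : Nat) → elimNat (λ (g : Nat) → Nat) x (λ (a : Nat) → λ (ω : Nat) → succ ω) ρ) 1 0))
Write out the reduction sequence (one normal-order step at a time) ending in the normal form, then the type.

normal-order reduction:
  (λ (k : Nat) → λ (m : Vec Nat 4) → refl Nat ((λ (v : Nat) → v) (succ k))) (succ ((λ (x : Nat) → λ (ρ : Nat) → elimNat (λ (g : Nat) → Nat) x (λ (a : Nat) → λ (ω : Nat) → succ ω) ρ) 1 0))
  ~> λ (k : Vec Nat 4) → refl Nat ((λ (m : Nat) → m) (succ (succ ((λ (v : Nat) → λ (x : Nat) → elimNat (λ (ρ : Nat) → Nat) v (λ (g : Nat) → λ (a : Nat) → succ a) x) 1 0))))
  ~> λ (k : Vec Nat 4) → refl Nat (succ (succ ((λ (m : Nat) → λ (v : Nat) → elimNat (λ (x : Nat) → Nat) m (λ (ρ : Nat) → λ (g : Nat) → succ g) v) 1 0)))
  ~> λ (k : Vec Nat 4) → refl Nat (succ (succ ((λ (m : Nat) → elimNat (λ (v : Nat) → Nat) 1 (λ (x : Nat) → λ (ρ : Nat) → succ ρ) m) 0)))
  ~> λ (k : Vec Nat 4) → refl Nat (succ (succ (elimNat (λ (m : Nat) → Nat) 1 (λ (v : Nat) → λ (x : Nat) → succ x) 0)))
  ~> λ (k : Vec Nat 4) → refl Nat 3
the term's type:
  (k : Vec Nat 4) → Eq Nat 3 3


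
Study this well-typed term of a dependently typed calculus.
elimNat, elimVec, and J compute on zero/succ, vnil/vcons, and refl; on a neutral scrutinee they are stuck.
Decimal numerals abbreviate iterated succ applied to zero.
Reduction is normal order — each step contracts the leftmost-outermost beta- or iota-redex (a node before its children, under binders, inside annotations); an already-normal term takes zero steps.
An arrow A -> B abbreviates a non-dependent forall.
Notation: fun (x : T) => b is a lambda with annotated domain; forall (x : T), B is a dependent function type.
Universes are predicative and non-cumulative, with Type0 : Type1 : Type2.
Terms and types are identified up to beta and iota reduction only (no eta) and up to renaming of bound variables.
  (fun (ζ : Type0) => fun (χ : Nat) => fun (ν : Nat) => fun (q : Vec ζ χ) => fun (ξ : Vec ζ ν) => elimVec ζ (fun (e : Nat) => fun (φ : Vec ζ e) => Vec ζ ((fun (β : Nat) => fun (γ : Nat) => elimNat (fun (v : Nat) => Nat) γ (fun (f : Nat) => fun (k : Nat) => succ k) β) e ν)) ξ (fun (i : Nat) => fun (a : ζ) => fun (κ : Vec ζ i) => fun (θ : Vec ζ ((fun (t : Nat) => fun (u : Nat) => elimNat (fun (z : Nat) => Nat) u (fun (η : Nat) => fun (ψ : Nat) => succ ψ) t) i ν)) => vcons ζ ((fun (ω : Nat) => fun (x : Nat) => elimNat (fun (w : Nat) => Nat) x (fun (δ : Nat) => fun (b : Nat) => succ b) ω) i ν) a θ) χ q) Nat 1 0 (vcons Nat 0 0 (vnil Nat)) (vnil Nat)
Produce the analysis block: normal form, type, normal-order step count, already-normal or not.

resulting normal form:
  vcons Nat 0 0 (vnil Nat)
type:
  Vec Nat 1
steps to reach normal form (normal order): 14
already normal: no
first contracted redex: a beta-redex


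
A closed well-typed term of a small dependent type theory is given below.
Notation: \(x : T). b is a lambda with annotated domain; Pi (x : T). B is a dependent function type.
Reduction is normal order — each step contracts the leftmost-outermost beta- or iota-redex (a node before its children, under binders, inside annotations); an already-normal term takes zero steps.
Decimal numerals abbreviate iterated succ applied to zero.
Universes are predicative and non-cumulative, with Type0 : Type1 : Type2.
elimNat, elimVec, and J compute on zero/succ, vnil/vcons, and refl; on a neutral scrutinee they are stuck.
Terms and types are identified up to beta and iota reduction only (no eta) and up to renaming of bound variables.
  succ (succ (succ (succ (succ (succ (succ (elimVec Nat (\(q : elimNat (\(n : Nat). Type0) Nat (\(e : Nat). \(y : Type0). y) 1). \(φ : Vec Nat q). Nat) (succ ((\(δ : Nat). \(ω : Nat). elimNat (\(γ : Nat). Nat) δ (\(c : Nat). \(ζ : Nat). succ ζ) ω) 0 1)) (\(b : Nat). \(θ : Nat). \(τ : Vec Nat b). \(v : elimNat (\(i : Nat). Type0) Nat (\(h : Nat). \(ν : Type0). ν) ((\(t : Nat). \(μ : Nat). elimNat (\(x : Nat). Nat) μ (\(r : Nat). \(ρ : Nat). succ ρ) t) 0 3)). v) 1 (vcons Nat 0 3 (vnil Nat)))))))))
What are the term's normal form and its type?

normal form:
  9
type:
  Nat
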